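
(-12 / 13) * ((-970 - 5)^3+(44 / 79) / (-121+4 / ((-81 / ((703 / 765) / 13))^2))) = 5306935437711692525835900 / 6202861202641931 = 855562500.00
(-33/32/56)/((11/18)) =-27/896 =-0.03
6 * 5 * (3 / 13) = 90 / 13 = 6.92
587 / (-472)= -587 / 472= -1.24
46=46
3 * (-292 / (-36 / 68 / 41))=203524 / 3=67841.33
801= 801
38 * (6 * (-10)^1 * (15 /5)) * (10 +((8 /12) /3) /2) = -69160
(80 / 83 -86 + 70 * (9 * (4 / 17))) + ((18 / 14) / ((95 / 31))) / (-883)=63.20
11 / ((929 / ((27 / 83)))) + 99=99.00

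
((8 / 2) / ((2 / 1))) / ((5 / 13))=26 / 5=5.20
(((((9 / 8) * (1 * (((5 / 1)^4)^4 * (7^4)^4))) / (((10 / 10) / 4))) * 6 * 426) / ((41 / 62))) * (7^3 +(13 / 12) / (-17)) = 21082208752321496134383087158203125 / 697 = 30247071380662117839860960000000.00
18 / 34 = 0.53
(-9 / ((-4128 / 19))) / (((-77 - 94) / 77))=-77 / 4128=-0.02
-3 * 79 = -237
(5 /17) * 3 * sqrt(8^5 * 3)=1920 * sqrt(6) /17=276.65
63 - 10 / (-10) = 64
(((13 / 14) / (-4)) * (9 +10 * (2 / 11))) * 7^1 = -1547 / 88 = -17.58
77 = 77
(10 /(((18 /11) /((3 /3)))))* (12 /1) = 220 /3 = 73.33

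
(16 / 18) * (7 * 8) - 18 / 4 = 815 / 18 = 45.28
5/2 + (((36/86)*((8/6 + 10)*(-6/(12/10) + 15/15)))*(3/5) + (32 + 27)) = 21549/430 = 50.11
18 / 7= 2.57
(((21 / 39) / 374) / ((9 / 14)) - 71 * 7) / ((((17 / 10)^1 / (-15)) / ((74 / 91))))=3566.05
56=56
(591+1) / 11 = 592 / 11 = 53.82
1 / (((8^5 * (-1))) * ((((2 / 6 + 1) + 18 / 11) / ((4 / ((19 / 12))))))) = -0.00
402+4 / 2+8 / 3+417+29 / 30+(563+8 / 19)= 791191 / 570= 1388.05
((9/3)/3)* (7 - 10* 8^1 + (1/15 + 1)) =-1079/15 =-71.93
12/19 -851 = -16157/19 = -850.37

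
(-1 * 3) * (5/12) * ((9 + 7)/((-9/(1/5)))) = 4/9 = 0.44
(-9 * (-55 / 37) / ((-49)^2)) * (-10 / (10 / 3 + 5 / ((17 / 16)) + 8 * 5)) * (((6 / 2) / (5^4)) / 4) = -15147 / 10882532500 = -0.00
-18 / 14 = -9 / 7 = -1.29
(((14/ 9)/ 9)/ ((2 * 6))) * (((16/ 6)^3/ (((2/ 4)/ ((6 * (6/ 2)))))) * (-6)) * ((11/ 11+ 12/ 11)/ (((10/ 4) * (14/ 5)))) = -47104/ 2673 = -17.62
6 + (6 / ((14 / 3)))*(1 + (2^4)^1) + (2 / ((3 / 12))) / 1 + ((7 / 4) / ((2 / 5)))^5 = 375877893 / 229376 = 1638.70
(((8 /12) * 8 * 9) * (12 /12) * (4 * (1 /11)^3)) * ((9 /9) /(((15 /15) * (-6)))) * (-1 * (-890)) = -28480 /1331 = -21.40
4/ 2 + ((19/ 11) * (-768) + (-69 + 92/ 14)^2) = 1386729/ 539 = 2572.78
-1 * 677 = -677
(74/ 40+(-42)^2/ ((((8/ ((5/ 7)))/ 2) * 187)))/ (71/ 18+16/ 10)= 118971/ 186626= 0.64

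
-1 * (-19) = 19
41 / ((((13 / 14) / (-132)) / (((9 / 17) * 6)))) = -4091472 / 221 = -18513.45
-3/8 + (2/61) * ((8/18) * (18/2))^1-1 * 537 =-537.24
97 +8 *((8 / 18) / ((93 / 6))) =27127 / 279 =97.23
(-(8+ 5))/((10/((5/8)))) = -13/16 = -0.81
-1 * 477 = -477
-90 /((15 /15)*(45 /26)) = -52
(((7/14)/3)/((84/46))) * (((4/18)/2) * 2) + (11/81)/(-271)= 6079/307314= 0.02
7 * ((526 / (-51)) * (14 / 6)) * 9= -25774 / 17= -1516.12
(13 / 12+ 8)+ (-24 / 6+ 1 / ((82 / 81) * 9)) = 2555 / 492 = 5.19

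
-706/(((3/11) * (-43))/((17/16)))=66011/1032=63.96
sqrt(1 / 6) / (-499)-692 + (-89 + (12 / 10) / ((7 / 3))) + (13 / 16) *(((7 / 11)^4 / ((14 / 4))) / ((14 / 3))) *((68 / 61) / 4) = -390348303227 / 500136560-sqrt(6) / 2994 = -780.48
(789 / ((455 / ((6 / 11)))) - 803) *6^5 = -6236773.04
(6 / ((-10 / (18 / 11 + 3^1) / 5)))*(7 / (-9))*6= 714 / 11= 64.91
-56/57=-0.98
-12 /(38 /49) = -294 /19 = -15.47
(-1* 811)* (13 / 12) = -10543 / 12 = -878.58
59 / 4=14.75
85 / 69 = 1.23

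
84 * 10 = 840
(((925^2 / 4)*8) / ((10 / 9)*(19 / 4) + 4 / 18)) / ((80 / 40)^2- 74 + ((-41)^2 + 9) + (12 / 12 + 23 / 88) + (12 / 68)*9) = 465460000 / 2427783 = 191.72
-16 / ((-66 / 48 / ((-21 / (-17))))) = 2688 / 187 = 14.37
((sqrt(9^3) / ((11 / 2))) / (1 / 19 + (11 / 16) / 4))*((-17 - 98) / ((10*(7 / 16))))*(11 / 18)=-223744 / 637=-351.25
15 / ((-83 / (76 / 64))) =-285 / 1328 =-0.21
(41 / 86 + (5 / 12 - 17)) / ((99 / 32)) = -5.21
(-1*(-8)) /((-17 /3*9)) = -8 /51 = -0.16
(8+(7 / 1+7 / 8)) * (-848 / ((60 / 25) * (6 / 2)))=-33655 / 18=-1869.72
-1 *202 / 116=-101 / 58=-1.74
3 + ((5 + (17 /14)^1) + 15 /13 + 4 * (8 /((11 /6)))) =55701 /2002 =27.82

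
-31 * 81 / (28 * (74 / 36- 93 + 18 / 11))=248589 / 247562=1.00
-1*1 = -1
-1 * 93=-93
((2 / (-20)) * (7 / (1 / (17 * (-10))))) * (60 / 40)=357 / 2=178.50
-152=-152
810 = 810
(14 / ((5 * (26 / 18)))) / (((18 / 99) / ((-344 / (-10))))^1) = 119196 / 325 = 366.76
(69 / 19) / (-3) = -23 / 19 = -1.21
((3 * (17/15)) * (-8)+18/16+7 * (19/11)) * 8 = -6153/55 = -111.87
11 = 11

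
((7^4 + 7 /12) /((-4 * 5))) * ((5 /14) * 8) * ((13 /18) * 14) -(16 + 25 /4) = -188525 /54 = -3491.20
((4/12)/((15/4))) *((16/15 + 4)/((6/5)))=152/405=0.38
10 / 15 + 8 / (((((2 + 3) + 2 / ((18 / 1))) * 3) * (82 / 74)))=3218 / 2829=1.14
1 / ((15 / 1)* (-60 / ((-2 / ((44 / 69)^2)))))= 529 / 96800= 0.01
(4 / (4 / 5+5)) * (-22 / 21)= -440 / 609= -0.72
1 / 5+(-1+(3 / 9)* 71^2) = 25193 / 15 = 1679.53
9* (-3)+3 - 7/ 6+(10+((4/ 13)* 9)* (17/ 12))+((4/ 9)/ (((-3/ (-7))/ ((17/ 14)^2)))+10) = 1403/ 4914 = 0.29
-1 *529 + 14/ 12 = -3167/ 6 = -527.83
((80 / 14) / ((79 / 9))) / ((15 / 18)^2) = 2592 / 2765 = 0.94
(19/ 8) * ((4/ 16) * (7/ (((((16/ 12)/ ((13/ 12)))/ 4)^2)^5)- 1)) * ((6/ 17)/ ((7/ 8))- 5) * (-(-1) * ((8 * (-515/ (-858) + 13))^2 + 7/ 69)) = -23931589455044361854786647/ 804859322302464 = -29733878693.96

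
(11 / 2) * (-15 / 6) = -13.75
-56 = -56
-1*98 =-98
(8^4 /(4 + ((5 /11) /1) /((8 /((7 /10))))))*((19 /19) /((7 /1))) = 720896 /4977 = 144.85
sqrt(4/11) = 2* sqrt(11)/11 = 0.60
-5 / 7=-0.71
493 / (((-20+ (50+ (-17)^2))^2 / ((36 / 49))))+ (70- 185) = -19772603 / 171941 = -115.00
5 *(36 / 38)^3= 29160 / 6859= 4.25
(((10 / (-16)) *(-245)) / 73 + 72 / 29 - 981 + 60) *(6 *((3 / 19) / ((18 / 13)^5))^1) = -5762646694519 / 33779597184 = -170.60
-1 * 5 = -5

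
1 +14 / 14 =2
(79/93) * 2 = 158/93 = 1.70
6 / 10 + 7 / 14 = 11 / 10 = 1.10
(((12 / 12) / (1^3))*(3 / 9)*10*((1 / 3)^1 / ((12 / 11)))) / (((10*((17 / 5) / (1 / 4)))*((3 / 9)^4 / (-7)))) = -1155 / 272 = -4.25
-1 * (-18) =18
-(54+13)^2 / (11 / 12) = -53868 / 11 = -4897.09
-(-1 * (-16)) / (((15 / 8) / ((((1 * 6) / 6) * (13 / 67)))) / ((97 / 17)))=-161408 / 17085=-9.45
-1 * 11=-11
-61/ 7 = -8.71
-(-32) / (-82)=-16 / 41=-0.39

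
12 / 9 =4 / 3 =1.33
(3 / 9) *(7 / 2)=7 / 6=1.17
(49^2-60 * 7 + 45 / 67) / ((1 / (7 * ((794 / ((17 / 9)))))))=6641520984 / 1139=5831010.52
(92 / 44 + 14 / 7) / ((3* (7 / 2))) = 30 / 77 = 0.39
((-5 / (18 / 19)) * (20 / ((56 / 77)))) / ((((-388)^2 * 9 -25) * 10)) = -55 / 5134248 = -0.00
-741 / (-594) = 247 / 198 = 1.25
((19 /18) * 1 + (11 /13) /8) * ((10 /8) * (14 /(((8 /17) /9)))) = 646765 /1664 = 388.68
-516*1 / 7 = -516 / 7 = -73.71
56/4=14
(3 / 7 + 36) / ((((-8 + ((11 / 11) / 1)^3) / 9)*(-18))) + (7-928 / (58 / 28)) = -42963 / 98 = -438.40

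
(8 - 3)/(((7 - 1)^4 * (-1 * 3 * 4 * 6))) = -5/93312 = -0.00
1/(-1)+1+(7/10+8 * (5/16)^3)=2417/2560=0.94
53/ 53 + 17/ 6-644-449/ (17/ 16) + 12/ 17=-108329/ 102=-1062.05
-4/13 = -0.31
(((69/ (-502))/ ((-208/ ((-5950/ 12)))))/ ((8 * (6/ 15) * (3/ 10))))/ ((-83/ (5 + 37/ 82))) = 254883125/ 11370484736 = 0.02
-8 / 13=-0.62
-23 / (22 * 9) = -23 / 198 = -0.12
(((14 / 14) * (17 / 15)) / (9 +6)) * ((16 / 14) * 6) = 272 / 525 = 0.52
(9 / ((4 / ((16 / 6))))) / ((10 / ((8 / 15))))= 8 / 25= 0.32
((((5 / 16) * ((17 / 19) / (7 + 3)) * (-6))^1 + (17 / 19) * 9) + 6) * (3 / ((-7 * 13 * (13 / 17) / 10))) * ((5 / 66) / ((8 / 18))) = -2306475 / 2260544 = -1.02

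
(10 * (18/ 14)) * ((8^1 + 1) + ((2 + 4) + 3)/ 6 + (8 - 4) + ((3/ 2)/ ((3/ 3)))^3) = 6435/ 28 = 229.82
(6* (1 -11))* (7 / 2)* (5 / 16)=-525 / 8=-65.62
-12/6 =-2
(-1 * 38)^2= 1444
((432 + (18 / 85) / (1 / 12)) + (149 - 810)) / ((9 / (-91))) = 1751659 / 765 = 2289.75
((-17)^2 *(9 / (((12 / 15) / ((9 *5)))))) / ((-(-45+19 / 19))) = 585225 / 176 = 3325.14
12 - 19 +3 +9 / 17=-59 / 17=-3.47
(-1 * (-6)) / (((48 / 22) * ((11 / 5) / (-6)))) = -15 / 2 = -7.50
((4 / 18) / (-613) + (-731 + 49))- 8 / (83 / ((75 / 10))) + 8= -674.72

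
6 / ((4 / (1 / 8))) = 3 / 16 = 0.19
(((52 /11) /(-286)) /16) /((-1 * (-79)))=-1 /76472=-0.00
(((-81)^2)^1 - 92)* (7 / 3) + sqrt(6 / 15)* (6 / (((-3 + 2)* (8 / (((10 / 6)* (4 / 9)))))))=45283 / 3 - sqrt(10) / 9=15093.98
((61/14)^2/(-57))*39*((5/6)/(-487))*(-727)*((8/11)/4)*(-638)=5099239795/2720382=1874.46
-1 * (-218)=218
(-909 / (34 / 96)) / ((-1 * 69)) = 37.20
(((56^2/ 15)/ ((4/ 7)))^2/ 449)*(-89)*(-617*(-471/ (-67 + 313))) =-129829394855552/ 4142025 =-31344425.70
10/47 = 0.21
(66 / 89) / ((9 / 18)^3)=528 / 89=5.93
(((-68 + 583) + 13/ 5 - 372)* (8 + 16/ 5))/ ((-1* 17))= -40768/ 425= -95.92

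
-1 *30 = -30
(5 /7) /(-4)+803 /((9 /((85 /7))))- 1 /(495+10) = 137852123 /127260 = 1083.23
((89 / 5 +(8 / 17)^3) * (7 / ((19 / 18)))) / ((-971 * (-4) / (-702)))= -9725673321 / 453199685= -21.46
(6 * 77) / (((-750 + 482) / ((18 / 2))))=-2079 / 134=-15.51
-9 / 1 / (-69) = 3 / 23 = 0.13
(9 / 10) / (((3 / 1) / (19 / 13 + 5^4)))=12216 / 65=187.94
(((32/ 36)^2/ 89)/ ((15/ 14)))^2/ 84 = 28672/ 35079534675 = 0.00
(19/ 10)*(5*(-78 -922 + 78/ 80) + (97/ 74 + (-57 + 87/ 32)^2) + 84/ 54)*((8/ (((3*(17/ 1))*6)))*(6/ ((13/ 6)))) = -13254456601/ 47099520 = -281.41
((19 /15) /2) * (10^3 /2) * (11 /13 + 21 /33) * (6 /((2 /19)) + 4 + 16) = 1409800 /39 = 36148.72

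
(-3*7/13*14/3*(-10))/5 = 196/13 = 15.08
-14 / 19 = -0.74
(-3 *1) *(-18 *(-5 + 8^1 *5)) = 1890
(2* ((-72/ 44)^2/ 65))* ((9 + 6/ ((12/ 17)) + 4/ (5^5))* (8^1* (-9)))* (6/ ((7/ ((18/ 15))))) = -91860718464/ 860234375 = -106.79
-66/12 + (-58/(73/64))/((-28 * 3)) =-15007/3066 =-4.89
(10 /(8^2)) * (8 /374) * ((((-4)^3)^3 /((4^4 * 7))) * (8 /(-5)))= 1024 /1309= 0.78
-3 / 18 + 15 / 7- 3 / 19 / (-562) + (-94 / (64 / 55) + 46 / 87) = -78.28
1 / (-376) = -1 / 376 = -0.00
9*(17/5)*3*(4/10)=918/25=36.72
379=379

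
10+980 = 990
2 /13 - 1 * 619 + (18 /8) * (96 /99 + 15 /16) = -5624407 /9152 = -614.55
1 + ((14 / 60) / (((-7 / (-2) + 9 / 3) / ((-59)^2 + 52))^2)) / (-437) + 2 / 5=-173198333 / 1107795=-156.35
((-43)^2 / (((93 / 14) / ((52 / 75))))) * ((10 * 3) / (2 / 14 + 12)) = 476.79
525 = 525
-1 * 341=-341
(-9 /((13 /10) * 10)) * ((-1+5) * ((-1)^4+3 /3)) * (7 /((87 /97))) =-16296 /377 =-43.23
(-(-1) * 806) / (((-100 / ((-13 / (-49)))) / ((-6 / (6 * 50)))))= 5239 / 122500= 0.04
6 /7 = 0.86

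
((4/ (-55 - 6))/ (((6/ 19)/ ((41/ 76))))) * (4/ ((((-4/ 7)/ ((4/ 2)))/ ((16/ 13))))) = 4592/ 2379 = 1.93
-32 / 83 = -0.39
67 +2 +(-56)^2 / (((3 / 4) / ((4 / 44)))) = 14821 / 33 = 449.12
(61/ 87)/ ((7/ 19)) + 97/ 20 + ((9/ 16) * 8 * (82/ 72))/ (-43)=6948913/ 1047480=6.63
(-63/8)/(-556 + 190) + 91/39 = 6895/2928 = 2.35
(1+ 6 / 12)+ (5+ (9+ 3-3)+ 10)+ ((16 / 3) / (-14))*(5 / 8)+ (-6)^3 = -8011 / 42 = -190.74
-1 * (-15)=15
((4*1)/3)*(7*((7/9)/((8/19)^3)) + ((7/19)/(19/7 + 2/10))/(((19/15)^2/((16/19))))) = 745272534587/7656619392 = 97.34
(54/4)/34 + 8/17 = 59/68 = 0.87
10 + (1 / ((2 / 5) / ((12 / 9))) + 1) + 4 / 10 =221 / 15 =14.73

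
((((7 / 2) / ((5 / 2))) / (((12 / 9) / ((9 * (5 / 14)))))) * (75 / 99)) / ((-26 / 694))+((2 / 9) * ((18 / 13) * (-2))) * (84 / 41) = -3260211 / 46904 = -69.51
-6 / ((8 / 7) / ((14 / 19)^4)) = -201684 / 130321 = -1.55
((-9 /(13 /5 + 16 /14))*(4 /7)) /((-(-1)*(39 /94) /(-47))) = 265080 /1703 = 155.65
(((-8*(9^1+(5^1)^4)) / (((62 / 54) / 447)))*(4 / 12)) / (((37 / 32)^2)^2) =-21395832569856 / 58098991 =-368265.13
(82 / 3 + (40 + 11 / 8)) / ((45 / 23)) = 37927 / 1080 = 35.12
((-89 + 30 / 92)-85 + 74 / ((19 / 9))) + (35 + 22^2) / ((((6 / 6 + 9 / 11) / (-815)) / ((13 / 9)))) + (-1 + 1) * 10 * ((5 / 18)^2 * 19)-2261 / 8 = -3528785449 / 10488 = -336459.33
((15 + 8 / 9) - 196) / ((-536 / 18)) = 1621 / 268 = 6.05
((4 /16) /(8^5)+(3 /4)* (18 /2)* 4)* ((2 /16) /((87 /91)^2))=29306003545 /7936671744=3.69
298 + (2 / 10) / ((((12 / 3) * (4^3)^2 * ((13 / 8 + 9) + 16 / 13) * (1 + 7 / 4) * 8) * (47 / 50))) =389044998209 / 1305520128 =298.00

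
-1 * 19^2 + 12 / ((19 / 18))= -6643 / 19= -349.63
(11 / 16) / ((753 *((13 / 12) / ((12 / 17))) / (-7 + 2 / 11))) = -225 / 55471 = -0.00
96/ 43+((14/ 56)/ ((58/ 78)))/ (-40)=443763/ 199520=2.22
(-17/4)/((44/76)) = -323/44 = -7.34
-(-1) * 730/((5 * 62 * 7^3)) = 0.01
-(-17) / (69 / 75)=425 / 23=18.48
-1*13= -13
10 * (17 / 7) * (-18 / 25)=-17.49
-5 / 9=-0.56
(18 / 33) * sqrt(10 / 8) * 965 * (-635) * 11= -1838325 * sqrt(5)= -4110619.66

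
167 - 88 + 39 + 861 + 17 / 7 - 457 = 3671 / 7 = 524.43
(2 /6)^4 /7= 1 /567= 0.00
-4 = -4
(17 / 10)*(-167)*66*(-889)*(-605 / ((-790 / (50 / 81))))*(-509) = -8549348006045 / 2133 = -4008133148.64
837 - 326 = 511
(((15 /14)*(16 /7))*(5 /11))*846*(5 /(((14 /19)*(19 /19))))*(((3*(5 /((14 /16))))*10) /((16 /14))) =3616650000 /3773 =958560.83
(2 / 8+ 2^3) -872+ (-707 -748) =-9275 / 4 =-2318.75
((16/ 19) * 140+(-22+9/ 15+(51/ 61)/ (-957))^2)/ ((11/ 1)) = 103579971848876/ 1978460258225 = 52.35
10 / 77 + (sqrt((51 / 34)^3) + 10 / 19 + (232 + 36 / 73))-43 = 3*sqrt(6) / 4 + 20307759 / 106799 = 191.99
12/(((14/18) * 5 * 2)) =54/35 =1.54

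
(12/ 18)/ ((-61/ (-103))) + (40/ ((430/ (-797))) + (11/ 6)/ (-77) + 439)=365.96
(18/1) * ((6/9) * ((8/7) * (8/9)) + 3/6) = 445/21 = 21.19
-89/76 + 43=3179/76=41.83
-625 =-625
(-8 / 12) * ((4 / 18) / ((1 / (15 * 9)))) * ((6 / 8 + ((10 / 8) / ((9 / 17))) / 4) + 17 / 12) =-1985 / 36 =-55.14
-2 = -2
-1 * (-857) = 857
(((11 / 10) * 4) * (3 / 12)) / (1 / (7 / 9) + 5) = 7 / 40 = 0.18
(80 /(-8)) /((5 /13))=-26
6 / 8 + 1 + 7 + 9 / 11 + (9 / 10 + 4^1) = 3183 / 220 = 14.47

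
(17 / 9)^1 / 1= 1.89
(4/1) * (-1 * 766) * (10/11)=-30640/11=-2785.45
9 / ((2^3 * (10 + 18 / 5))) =45 / 544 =0.08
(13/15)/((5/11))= 143/75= 1.91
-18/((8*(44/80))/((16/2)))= -360/11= -32.73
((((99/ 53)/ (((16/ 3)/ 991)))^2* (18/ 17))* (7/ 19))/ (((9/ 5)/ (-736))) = -69735848257845/ 3629228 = -19215063.99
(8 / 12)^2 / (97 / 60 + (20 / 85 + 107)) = 1360 / 333087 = 0.00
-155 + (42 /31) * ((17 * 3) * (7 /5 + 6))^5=1004867479093829069 /96875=10372825590645.98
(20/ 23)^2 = 400/ 529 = 0.76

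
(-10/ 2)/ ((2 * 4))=-5/ 8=-0.62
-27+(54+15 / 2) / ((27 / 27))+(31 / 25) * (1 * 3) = 1911 / 50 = 38.22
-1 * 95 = -95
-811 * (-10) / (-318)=-4055 / 159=-25.50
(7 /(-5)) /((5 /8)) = -56 /25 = -2.24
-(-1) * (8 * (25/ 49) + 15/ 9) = 5.75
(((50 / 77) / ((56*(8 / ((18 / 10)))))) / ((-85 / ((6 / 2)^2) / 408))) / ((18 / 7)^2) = -0.02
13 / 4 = 3.25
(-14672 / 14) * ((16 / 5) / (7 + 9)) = -1048 / 5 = -209.60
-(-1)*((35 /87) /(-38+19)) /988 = -35 /1633164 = -0.00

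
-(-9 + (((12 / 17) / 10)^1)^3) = 5526909 / 614125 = 9.00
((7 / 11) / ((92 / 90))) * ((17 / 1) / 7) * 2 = 765 / 253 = 3.02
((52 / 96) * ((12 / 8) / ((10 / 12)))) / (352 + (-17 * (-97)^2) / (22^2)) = 4719 / 104150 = 0.05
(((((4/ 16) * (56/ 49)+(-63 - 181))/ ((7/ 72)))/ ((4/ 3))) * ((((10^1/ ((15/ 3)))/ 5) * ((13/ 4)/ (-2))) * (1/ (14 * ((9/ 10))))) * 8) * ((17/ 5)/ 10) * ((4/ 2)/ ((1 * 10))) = 2262156/ 42875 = 52.76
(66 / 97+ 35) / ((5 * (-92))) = -3461 / 44620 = -0.08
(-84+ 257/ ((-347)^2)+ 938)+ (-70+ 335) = 134737928/ 120409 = 1119.00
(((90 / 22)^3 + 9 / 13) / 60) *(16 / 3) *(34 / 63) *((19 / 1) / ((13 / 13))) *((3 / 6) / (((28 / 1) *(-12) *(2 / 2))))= -10736197 / 114459345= -0.09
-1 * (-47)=47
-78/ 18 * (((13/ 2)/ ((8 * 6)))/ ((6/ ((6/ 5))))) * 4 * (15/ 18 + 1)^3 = -2.89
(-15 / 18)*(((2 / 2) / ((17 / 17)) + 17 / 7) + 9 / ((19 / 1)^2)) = -14545 / 5054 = -2.88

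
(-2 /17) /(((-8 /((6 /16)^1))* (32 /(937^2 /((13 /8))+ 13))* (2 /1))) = 21071763 /452608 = 46.56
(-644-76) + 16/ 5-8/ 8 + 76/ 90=-716.96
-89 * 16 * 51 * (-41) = 2977584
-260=-260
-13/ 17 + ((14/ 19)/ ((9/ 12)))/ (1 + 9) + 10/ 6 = 4846/ 4845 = 1.00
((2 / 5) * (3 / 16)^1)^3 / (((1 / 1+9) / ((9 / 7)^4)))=177147 / 1536640000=0.00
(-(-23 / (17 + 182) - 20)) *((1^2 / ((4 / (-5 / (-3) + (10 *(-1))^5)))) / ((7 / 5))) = -6004399925 / 16716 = -359200.76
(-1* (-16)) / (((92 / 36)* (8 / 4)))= 3.13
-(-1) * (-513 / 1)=-513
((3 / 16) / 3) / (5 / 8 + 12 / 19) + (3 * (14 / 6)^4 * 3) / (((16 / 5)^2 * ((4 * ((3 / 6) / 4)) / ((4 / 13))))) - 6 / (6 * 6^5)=155253389 / 9653904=16.08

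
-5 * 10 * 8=-400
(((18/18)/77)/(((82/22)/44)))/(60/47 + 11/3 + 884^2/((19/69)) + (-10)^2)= 117876/2182080104729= 0.00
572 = 572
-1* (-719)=719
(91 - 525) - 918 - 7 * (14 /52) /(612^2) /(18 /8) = -29623434097 /21910824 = -1352.00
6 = 6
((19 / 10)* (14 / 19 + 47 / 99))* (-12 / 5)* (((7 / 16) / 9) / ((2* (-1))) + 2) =-1296751 / 118800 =-10.92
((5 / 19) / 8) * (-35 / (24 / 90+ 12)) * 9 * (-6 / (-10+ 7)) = -23625 / 13984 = -1.69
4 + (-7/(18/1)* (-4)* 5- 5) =61/9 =6.78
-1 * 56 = -56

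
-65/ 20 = -3.25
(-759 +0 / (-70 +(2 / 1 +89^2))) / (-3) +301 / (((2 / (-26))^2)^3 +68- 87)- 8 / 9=2407564629 / 10189930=236.27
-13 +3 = -10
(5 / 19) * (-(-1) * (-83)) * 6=-2490 / 19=-131.05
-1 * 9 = -9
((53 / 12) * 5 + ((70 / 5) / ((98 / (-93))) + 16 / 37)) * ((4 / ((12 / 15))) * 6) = 143435 / 518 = 276.90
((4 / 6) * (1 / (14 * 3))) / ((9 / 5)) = 5 / 567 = 0.01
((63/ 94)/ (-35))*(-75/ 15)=9/ 94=0.10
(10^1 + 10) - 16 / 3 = 44 / 3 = 14.67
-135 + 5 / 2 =-132.50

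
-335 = -335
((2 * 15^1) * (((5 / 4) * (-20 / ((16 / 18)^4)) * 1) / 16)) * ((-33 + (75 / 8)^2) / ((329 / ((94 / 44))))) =-8643297375 / 322961408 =-26.76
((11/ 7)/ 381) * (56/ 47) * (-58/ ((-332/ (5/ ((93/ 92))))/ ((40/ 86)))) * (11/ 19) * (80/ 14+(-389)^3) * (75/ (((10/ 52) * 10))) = -691705678547540800/ 263501272209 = -2625056.31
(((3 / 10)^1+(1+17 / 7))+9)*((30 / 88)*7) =243 / 8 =30.38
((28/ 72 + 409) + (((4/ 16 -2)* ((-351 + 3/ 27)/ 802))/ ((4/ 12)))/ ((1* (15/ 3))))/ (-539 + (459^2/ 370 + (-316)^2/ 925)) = 5472827065/ 1847569806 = 2.96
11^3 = 1331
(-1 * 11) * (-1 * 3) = 33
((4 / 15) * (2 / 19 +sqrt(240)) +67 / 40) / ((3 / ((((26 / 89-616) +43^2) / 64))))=37.48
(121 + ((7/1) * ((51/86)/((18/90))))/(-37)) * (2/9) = 383237/14319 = 26.76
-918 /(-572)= 459 /286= 1.60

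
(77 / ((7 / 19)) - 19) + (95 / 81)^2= 1255615 / 6561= 191.38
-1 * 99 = -99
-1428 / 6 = -238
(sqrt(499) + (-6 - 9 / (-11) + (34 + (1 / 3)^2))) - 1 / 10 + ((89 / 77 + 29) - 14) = sqrt(499) + 311747 / 6930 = 67.32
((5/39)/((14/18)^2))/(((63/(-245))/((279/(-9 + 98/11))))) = 230175/91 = 2529.40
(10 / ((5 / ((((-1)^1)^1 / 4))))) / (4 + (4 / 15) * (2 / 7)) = -0.12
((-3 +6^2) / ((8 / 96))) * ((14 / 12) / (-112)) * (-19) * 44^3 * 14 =93468144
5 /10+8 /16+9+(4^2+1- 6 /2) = 24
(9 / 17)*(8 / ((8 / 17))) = 9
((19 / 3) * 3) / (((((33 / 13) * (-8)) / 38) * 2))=-4693 / 264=-17.78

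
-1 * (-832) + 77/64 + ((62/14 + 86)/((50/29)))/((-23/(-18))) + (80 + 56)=260240357/257600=1010.25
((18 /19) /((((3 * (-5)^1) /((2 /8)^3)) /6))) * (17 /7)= -153 /10640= -0.01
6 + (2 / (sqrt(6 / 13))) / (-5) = 6 -sqrt(78) / 15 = 5.41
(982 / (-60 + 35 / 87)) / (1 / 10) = -170868 / 1037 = -164.77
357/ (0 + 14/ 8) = 204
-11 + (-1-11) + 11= -12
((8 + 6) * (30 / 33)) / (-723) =-140 / 7953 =-0.02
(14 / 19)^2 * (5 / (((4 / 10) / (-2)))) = -4900 / 361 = -13.57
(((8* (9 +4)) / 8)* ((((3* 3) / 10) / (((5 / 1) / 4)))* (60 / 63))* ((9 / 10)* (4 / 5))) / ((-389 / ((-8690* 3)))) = 29281824 / 68075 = 430.14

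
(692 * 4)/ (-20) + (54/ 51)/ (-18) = -11769/ 85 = -138.46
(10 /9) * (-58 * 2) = -1160 /9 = -128.89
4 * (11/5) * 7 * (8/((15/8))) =19712/75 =262.83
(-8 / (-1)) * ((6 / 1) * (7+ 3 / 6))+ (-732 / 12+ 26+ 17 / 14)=4567 / 14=326.21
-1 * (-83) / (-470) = -83 / 470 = -0.18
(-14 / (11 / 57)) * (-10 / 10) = 798 / 11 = 72.55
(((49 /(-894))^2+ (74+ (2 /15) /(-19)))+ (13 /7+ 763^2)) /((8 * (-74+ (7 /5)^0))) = -309458446544777 /310391292960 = -996.99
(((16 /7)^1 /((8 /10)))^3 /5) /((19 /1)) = 1600 /6517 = 0.25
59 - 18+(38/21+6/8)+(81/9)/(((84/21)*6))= 7381/168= 43.93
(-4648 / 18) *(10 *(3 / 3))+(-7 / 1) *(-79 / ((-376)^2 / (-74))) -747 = -2118208693 / 636192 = -3329.51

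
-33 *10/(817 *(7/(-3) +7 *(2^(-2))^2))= 15840/74347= 0.21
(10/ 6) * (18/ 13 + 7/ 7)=155/ 39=3.97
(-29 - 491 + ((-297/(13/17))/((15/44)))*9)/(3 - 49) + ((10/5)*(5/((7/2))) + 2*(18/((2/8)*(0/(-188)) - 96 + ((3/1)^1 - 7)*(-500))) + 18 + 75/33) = 2014506089/7827820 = 257.35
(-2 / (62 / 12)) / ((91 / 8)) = -96 / 2821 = -0.03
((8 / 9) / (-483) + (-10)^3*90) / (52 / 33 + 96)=-1075882522 / 1166445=-922.36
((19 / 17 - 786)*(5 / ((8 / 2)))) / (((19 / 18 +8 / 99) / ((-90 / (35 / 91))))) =17172441 / 85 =202028.72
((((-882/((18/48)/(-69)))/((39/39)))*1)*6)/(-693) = -15456/11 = -1405.09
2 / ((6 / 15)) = 5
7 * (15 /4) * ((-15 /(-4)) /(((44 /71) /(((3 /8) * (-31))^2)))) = 967174425 /45056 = 21466.05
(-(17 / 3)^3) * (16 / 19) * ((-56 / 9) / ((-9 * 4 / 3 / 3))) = -1100512 / 4617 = -238.36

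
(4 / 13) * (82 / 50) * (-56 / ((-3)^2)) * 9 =-9184 / 325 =-28.26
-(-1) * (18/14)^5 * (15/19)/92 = 885735/29378636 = 0.03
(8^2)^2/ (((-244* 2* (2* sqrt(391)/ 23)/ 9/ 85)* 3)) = -3840* sqrt(391)/ 61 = -1244.77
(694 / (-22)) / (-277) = 347 / 3047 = 0.11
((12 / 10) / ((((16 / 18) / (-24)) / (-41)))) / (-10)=-3321 / 25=-132.84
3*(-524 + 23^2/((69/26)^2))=-4040/3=-1346.67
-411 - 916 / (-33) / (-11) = -150109 / 363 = -413.52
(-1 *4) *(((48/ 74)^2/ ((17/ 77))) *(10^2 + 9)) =-19337472/ 23273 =-830.90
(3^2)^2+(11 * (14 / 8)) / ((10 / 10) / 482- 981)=76581685 / 945682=80.98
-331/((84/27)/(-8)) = 5958/7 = 851.14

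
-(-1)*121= 121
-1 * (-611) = 611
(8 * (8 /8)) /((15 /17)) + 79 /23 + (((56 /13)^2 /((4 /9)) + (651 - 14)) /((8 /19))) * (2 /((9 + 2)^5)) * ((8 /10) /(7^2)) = 117392659798 /9390078555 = 12.50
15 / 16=0.94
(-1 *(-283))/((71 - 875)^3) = -283/519718464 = -0.00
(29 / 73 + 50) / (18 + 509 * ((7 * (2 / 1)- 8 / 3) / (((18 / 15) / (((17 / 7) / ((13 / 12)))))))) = 1004367 / 215126182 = 0.00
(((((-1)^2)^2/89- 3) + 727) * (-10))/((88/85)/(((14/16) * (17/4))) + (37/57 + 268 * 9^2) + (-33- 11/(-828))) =-102538069716600/306985447074203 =-0.33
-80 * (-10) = 800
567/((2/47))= 13324.50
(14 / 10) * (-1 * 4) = -28 / 5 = -5.60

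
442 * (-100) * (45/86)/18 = -55250/43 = -1284.88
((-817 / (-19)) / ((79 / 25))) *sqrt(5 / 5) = 13.61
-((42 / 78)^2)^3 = -117649 / 4826809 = -0.02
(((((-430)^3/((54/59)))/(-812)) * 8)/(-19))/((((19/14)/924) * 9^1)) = -2889602408000/847989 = -3407594.21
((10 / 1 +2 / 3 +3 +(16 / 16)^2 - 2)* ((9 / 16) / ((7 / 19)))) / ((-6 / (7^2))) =-2527 / 16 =-157.94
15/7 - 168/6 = -181/7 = -25.86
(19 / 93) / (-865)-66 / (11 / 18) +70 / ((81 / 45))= -16678987 / 241335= -69.11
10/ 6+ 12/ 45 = 29/ 15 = 1.93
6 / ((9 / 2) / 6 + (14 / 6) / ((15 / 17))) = 1080 / 611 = 1.77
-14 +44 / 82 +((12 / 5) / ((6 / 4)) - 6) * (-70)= 12076 / 41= 294.54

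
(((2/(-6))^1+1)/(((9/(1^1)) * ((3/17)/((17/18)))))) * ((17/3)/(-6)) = -4913/13122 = -0.37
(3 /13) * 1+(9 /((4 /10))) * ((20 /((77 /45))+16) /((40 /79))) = 4927443 /4004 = 1230.63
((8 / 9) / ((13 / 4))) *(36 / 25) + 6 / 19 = 4382 / 6175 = 0.71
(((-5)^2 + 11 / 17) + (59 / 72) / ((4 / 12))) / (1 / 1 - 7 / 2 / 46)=263741 / 8670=30.42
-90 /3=-30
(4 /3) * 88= 352 /3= 117.33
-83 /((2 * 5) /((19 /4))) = -1577 /40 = -39.42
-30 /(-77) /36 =5 /462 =0.01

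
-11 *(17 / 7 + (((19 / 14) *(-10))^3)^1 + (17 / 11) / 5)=47103979 / 1715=27465.88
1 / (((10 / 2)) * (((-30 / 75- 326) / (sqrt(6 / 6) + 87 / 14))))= -101 / 22848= -0.00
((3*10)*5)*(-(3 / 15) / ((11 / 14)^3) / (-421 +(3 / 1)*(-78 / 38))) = 391020 / 2700599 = 0.14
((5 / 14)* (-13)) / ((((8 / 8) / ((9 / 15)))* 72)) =-13 / 336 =-0.04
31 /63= 0.49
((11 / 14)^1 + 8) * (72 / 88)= 1107 / 154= 7.19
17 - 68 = -51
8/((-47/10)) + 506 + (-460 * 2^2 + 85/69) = -4327687/3243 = -1334.47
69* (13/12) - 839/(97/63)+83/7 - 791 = -3393127/2716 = -1249.31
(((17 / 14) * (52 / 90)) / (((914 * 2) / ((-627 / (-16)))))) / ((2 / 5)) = 46189 / 1228416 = 0.04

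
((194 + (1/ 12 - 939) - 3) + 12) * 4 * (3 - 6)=8831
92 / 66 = 1.39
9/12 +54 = 219/4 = 54.75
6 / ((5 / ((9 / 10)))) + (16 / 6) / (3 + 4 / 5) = 2539 / 1425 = 1.78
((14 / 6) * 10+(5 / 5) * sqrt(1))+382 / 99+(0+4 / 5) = 14351 / 495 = 28.99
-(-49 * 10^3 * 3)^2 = -21609000000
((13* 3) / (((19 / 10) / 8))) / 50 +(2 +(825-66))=72607 / 95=764.28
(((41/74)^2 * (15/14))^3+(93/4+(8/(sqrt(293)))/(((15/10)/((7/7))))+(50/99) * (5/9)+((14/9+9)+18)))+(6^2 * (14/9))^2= 16 * sqrt(293)/879+1279932372019814538629/401469104657263104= 3188.43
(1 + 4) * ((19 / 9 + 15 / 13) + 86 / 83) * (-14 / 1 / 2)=-1461880 / 9711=-150.54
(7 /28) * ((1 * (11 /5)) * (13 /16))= 143 /320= 0.45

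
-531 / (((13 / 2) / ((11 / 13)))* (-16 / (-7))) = -40887 / 1352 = -30.24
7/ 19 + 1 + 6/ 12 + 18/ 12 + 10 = 254/ 19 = 13.37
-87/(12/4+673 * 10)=-87/6733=-0.01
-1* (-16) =16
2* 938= 1876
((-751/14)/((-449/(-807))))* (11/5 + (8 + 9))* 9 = -261816624/15715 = -16660.30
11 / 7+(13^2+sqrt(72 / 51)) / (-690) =6407 / 4830 - sqrt(102) / 5865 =1.32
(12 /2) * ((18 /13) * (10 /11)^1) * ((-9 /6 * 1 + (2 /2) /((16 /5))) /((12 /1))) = -855 /1144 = -0.75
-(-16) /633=16 /633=0.03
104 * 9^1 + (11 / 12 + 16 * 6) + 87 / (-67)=829421 / 804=1031.62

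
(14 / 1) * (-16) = -224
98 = 98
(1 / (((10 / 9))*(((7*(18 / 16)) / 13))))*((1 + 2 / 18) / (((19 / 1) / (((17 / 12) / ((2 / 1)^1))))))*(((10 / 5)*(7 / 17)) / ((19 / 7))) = 182 / 9747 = 0.02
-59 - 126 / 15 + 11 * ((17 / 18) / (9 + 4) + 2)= -44.60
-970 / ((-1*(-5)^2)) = 194 / 5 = 38.80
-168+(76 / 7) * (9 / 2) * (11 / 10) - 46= -5609 / 35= -160.26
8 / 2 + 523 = 527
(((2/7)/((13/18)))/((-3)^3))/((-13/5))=20/3549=0.01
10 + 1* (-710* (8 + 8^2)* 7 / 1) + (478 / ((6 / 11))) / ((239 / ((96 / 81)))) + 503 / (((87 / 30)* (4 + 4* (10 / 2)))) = -3362061943 / 9396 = -357818.43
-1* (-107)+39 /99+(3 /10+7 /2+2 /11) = 18377 /165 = 111.38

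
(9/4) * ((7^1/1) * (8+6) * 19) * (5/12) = 13965/8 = 1745.62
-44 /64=-11 /16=-0.69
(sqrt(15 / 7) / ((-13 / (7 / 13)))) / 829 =-sqrt(105) / 140101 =-0.00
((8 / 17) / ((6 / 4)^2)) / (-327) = -32 / 50031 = -0.00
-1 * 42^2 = -1764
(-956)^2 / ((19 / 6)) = 5483616 / 19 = 288611.37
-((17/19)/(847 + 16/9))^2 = -23409/21065909881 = -0.00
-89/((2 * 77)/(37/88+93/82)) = -499201/555632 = -0.90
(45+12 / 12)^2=2116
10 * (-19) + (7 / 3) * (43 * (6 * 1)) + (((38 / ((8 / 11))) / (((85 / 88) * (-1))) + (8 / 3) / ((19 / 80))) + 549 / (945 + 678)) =968440249 / 2621145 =369.47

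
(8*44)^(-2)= 1 / 123904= 0.00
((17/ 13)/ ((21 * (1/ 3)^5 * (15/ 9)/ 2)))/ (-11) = -8262/ 5005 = -1.65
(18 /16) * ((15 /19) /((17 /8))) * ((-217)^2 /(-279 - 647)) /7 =-908145 /299098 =-3.04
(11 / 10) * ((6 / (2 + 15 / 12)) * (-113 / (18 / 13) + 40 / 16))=-31328 / 195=-160.66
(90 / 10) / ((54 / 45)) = 15 / 2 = 7.50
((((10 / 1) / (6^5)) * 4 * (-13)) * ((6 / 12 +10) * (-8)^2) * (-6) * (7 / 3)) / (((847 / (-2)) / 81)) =-14560 / 121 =-120.33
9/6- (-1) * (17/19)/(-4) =1.28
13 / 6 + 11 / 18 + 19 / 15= 182 / 45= 4.04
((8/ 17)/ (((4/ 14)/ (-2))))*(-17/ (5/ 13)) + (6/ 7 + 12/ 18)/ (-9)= 137432/ 945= 145.43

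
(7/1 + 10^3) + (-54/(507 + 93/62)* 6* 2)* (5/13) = 1006.51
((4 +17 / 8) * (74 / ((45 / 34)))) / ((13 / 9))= 30821 / 130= 237.08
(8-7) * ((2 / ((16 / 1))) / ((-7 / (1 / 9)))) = -1 / 504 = -0.00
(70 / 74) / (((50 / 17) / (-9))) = -1071 / 370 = -2.89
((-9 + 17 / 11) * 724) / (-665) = 59368 / 7315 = 8.12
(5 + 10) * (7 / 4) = 105 / 4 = 26.25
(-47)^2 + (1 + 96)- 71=2235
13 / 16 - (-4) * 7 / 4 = 125 / 16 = 7.81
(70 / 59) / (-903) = -10 / 7611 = -0.00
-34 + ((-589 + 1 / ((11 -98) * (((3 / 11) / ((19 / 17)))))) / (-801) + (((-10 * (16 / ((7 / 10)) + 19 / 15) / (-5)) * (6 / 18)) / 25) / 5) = -515227967062 / 15548911875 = -33.14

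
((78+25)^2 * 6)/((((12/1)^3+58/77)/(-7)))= -17154753/66557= -257.75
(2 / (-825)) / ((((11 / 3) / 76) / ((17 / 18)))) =-1292 / 27225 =-0.05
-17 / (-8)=17 / 8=2.12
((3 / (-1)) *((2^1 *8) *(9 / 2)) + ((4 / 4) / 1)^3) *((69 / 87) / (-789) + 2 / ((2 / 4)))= -19672715 / 22881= -859.78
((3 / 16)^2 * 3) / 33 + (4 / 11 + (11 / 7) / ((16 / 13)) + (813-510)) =6005135 / 19712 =304.64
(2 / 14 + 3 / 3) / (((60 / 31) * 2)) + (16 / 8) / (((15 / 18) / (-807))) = -203333 / 105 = -1936.50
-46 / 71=-0.65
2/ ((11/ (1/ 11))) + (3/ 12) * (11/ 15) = 1451/ 7260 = 0.20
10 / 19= 0.53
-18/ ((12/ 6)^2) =-9/ 2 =-4.50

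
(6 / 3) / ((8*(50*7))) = 0.00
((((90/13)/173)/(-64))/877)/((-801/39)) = 0.00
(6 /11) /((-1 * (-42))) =1 /77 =0.01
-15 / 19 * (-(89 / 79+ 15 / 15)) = 2520 / 1501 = 1.68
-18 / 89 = -0.20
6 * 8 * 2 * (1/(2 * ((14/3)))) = 72/7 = 10.29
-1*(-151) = 151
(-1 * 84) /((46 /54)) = -2268 /23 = -98.61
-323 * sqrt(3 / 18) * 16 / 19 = -136 * sqrt(6) / 3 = -111.04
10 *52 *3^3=14040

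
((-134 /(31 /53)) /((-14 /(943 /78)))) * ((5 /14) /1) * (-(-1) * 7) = 16742965 /33852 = 494.59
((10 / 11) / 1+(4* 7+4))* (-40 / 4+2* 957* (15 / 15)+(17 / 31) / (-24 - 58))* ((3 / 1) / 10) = 2628093393 / 139810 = 18797.61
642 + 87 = 729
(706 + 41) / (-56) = -747 / 56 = -13.34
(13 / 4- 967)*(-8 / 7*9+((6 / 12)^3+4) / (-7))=335385 / 32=10480.78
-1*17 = -17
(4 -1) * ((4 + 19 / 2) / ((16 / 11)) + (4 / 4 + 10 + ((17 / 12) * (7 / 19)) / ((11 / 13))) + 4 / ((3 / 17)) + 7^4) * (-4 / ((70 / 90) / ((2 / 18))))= -4190.68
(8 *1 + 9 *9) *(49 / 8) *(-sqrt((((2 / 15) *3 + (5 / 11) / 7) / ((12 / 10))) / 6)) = -623 *sqrt(13783) / 528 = -138.52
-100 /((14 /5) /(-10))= 2500 /7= 357.14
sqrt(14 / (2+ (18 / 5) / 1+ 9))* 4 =4* sqrt(5110) / 73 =3.92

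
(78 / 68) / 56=39 / 1904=0.02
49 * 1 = 49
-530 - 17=-547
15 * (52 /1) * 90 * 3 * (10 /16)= 131625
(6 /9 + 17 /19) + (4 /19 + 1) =2.77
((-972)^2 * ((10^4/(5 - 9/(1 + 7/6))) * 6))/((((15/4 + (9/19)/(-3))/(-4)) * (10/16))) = -9190858752000/77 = -119361801974.03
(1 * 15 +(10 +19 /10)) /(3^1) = 269 /30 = 8.97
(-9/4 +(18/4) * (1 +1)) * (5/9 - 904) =-24393/4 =-6098.25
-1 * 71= -71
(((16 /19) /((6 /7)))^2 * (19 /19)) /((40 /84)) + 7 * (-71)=-2680279 /5415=-494.97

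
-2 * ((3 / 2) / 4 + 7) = -59 / 4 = -14.75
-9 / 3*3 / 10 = -9 / 10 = -0.90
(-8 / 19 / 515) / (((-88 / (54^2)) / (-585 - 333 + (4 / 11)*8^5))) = 352760184 / 1183985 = 297.94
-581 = -581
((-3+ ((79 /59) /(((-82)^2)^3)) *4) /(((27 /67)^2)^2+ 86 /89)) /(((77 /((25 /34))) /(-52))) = 1568191022948606565598505 /1044976849411013565269608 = 1.50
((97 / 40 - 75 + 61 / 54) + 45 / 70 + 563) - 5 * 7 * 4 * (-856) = 120332.20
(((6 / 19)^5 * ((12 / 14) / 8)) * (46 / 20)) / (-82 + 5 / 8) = -178848 / 18805971905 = -0.00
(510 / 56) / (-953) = -255 / 26684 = -0.01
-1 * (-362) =362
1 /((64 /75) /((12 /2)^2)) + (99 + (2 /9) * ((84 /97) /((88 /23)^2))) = 79549055 /563376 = 141.20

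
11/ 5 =2.20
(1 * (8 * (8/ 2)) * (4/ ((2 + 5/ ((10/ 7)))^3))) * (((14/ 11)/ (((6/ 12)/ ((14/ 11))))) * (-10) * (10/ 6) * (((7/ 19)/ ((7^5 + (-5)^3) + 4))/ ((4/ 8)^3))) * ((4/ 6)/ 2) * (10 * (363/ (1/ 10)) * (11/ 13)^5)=-6799851520000/ 176568757443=-38.51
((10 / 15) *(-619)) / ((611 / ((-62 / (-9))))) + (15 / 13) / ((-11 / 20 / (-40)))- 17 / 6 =27739055 / 362934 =76.43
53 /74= 0.72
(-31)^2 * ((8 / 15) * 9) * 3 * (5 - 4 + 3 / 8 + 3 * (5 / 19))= 2845521 / 95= 29952.85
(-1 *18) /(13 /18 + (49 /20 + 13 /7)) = -22680 /6337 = -3.58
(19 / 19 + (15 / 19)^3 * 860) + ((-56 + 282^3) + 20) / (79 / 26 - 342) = -567661472803 / 8635481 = -65735.94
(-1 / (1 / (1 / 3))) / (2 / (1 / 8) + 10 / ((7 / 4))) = -7 / 456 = -0.02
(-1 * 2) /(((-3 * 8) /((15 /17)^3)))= 1125 /19652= 0.06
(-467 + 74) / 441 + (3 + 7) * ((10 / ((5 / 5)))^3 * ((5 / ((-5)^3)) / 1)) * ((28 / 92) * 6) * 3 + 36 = -7290097 / 3381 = -2156.20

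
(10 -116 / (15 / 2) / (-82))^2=39262756 / 378225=103.81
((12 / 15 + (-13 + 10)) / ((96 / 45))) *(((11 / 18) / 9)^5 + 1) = -1227349880713 / 1190155742208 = -1.03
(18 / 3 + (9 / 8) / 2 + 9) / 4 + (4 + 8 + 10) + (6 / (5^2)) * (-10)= 7517 / 320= 23.49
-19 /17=-1.12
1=1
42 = 42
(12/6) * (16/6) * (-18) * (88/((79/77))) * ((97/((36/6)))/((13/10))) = -105163520/1027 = -102398.75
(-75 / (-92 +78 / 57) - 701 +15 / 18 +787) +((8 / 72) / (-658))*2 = 87.66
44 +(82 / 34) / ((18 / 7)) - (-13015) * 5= 19926701 / 306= 65119.94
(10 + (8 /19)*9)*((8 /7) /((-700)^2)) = 131 /4073125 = 0.00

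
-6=-6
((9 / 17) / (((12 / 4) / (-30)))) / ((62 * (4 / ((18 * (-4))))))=810 / 527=1.54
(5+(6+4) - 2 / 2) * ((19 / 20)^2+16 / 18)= 45143 / 1800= 25.08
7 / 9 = 0.78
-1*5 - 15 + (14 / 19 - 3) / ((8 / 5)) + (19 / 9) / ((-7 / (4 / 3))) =-626747 / 28728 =-21.82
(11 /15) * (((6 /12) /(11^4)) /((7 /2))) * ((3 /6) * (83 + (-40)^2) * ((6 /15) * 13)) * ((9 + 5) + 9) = 15249 /21175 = 0.72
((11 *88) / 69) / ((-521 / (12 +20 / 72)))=-0.33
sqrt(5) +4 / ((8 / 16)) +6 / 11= sqrt(5) +94 / 11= 10.78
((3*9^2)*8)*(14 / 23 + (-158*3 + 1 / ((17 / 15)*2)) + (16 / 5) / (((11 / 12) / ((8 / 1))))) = -18604500876 / 21505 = -865124.43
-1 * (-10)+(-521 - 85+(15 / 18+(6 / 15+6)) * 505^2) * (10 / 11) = 5029325 / 3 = 1676441.67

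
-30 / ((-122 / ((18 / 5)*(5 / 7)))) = 270 / 427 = 0.63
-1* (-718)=718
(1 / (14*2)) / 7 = 1 / 196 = 0.01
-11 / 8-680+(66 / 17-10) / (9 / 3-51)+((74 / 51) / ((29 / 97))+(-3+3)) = -2667699 / 3944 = -676.39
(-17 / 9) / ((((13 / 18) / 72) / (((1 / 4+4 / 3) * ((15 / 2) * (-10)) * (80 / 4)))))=5814000 / 13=447230.77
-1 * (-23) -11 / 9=196 / 9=21.78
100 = 100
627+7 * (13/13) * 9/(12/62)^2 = 9235/4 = 2308.75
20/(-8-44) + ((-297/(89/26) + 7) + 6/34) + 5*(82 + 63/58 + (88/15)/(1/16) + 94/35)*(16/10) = 81281762539/59892105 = 1357.14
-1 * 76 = -76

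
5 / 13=0.38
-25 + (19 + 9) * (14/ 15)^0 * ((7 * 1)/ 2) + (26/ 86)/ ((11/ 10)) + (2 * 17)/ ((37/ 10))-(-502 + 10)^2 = -241981.54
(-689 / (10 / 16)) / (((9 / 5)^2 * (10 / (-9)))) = 2756 / 9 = 306.22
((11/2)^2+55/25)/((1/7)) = 4543/20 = 227.15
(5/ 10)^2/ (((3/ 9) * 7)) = 3/ 28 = 0.11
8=8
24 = 24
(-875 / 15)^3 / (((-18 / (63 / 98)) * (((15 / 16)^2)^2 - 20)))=-2508800000 / 6804513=-368.70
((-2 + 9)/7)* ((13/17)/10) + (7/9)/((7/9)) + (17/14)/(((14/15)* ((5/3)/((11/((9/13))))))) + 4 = 291209/16660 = 17.48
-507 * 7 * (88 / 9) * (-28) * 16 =46638592 / 3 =15546197.33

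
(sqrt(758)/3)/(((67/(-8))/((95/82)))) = -380*sqrt(758)/8241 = -1.27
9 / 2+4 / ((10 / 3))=57 / 10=5.70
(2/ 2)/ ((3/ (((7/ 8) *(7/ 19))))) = 49/ 456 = 0.11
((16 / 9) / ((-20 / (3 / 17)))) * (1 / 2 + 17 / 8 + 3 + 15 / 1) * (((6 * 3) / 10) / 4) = -99 / 680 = -0.15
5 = 5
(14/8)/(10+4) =1/8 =0.12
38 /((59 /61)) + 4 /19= 44278 /1121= 39.50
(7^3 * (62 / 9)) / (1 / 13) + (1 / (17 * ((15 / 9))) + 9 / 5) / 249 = 1950411658 / 63495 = 30717.56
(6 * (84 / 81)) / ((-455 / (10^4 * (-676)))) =832000 / 9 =92444.44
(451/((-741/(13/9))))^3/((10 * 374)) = -8339441/45901936980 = -0.00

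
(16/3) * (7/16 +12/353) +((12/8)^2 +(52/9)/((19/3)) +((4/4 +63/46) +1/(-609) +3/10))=5226370663/626299660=8.34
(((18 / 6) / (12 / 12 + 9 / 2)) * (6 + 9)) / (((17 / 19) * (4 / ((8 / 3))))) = 1140 / 187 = 6.10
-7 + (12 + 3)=8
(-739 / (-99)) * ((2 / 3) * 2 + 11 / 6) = 14041 / 594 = 23.64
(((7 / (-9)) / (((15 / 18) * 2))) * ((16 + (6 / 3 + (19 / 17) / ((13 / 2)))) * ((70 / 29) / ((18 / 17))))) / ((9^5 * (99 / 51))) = -3345328 / 19834972443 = -0.00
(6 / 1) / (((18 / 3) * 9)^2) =1 / 486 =0.00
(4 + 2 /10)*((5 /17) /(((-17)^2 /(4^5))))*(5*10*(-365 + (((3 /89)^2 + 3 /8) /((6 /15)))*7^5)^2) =16080690698443947345000 /308252630033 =52167245731.93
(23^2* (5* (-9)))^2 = 566678025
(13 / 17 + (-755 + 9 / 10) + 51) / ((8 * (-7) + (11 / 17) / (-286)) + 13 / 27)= 41908347 / 3312925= 12.65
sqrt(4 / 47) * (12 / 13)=24 * sqrt(47) / 611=0.27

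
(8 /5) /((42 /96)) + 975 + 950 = 1928.66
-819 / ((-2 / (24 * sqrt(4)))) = 19656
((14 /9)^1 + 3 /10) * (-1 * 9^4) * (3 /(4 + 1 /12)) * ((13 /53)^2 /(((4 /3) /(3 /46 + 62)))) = -317198099439 /12662972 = -25049.26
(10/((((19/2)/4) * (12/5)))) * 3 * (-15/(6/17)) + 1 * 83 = -2673/19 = -140.68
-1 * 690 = -690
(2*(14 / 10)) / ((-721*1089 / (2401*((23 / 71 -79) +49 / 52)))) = 689070193 / 1035301410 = 0.67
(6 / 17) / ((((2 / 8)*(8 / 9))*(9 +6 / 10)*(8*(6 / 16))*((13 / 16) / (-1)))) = -15 / 221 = -0.07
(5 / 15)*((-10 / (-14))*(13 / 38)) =65 / 798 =0.08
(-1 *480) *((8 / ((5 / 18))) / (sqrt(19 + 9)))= -2612.49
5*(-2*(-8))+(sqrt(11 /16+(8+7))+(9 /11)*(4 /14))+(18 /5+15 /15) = sqrt(251) /4+32661 /385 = 88.79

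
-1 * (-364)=364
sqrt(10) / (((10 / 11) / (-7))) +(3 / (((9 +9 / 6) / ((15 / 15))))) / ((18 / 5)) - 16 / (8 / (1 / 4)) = -77*sqrt(10) / 10 - 53 / 126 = -24.77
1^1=1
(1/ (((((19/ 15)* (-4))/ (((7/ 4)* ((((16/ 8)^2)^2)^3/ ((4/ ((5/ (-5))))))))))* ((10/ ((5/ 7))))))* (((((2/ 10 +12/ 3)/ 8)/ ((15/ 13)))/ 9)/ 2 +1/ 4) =1982/ 285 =6.95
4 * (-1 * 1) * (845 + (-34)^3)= 153836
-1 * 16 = -16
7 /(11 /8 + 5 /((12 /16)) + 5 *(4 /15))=56 /75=0.75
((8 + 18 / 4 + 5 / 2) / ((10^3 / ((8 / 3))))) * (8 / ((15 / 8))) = 64 / 375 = 0.17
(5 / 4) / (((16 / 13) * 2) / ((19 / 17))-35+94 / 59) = -0.04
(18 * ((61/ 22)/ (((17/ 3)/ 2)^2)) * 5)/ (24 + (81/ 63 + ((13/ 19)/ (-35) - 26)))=-269325/ 6358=-42.36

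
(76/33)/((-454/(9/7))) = -0.01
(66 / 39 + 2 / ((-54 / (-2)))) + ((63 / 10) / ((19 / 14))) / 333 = 2196499 / 1233765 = 1.78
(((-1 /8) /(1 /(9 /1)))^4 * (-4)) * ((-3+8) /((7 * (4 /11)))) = -360855 /28672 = -12.59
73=73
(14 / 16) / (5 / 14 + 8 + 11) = 49 / 1084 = 0.05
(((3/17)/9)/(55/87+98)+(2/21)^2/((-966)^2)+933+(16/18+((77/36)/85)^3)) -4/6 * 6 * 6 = 284143992009962081305817/312284201312548584000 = 909.89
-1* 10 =-10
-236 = -236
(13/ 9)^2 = 169/ 81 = 2.09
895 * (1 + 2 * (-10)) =-17005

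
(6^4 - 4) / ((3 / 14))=18088 / 3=6029.33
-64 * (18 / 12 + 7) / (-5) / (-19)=-544 / 95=-5.73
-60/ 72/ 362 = -5/ 2172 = -0.00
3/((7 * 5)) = 3/35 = 0.09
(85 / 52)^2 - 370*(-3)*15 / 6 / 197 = 8926925 / 532688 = 16.76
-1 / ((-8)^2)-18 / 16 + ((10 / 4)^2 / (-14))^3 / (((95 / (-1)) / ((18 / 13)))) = -24710407 / 21688576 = -1.14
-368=-368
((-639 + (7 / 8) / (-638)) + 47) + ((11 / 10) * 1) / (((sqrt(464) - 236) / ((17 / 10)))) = -592.01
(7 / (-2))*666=-2331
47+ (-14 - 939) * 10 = -9483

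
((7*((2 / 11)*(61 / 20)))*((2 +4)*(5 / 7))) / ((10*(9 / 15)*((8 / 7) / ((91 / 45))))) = 38857 / 7920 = 4.91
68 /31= 2.19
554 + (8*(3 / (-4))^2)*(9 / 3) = 1135 / 2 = 567.50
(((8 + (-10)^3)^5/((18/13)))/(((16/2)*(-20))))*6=390257928306688/15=26017195220445.87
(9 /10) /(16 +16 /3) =27 /640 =0.04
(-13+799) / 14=56.14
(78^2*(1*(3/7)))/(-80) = -4563/140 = -32.59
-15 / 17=-0.88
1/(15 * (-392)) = -1/5880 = -0.00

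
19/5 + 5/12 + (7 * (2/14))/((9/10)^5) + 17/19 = 152692841/22438620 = 6.80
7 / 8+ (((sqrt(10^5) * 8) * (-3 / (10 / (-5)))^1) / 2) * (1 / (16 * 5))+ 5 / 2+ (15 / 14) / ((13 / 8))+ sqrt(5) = sqrt(5)+ 2937 / 728+ 15 * sqrt(10) / 2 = 29.99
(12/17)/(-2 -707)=-12/12053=-0.00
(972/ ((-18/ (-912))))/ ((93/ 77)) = 1264032/ 31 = 40775.23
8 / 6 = 4 / 3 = 1.33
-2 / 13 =-0.15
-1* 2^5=-32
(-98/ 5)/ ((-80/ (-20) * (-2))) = 49/ 20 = 2.45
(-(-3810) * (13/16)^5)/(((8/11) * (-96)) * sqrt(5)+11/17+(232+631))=749516183845 * sqrt(5)/5741363273728+1186748654150345/734894499037184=1.91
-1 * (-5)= 5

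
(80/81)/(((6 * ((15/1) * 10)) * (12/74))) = 74/10935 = 0.01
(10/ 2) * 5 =25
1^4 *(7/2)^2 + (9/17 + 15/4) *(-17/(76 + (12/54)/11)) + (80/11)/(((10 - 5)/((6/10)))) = 20143067/1655720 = 12.17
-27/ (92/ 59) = -17.32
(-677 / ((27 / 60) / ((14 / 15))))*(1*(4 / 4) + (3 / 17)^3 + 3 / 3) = -373546936 / 132651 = -2816.01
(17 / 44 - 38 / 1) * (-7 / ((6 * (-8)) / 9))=-34755 / 704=-49.37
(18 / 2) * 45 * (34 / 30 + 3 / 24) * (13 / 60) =110.42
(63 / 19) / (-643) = -63 / 12217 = -0.01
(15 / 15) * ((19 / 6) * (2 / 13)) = 19 / 39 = 0.49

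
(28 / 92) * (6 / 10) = 21 / 115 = 0.18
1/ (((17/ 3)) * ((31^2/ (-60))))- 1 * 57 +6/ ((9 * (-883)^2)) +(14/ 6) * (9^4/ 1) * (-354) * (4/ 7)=-118340936689187957/ 38213337579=-3096849.01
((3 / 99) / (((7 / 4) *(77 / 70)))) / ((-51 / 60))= -800 / 43197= -0.02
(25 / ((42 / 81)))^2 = 455625 / 196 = 2324.62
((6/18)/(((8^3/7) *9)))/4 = 7/55296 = 0.00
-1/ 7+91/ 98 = 11/ 14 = 0.79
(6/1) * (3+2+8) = 78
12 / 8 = 3 / 2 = 1.50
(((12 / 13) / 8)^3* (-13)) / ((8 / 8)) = -27 / 1352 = -0.02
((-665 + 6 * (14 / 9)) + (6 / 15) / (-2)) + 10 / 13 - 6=-128914 / 195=-661.10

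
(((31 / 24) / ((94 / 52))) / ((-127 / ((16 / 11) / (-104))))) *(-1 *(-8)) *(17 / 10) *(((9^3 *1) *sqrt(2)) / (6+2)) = 128061 *sqrt(2) / 1313180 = 0.14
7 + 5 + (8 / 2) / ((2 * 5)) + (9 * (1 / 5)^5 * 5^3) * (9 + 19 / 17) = 6818 / 425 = 16.04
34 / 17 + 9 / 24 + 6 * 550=26419 / 8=3302.38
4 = 4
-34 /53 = -0.64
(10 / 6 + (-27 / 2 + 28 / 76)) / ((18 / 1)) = -1307 / 2052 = -0.64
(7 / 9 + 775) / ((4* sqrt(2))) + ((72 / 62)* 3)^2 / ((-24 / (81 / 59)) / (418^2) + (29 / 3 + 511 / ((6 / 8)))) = 13756369968 / 783173003339 + 3491* sqrt(2) / 36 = 137.16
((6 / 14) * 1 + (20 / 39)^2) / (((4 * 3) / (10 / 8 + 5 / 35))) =7363 / 91728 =0.08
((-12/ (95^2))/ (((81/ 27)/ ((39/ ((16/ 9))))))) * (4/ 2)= -351/ 18050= -0.02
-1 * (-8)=8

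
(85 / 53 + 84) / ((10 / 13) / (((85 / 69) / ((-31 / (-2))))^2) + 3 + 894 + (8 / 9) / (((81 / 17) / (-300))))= 41420586870 / 465871138069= 0.09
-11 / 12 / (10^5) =-11 / 1200000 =-0.00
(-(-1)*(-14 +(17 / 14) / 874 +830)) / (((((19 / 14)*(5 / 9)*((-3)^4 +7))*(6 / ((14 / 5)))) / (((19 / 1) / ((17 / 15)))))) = 37001727 / 384560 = 96.22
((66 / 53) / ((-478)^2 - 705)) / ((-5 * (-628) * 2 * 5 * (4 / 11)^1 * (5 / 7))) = 2541 / 3790698118000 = 0.00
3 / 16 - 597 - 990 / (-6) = -6909 / 16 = -431.81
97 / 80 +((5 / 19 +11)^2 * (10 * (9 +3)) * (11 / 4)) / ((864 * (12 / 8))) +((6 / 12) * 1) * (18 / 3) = 36.51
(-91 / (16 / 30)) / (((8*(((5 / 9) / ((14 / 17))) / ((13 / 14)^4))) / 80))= -1880.42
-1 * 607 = -607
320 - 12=308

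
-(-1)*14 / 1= 14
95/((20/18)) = 171/2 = 85.50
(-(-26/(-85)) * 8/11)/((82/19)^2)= -0.01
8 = 8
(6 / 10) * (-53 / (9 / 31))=-1643 / 15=-109.53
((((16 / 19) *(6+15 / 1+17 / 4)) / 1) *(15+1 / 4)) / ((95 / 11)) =67771 / 1805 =37.55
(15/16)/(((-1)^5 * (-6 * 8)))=5/256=0.02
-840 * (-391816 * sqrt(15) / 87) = 109708480 * sqrt(15) / 29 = 14651693.65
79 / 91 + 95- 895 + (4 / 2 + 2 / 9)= -652669 / 819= -796.91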